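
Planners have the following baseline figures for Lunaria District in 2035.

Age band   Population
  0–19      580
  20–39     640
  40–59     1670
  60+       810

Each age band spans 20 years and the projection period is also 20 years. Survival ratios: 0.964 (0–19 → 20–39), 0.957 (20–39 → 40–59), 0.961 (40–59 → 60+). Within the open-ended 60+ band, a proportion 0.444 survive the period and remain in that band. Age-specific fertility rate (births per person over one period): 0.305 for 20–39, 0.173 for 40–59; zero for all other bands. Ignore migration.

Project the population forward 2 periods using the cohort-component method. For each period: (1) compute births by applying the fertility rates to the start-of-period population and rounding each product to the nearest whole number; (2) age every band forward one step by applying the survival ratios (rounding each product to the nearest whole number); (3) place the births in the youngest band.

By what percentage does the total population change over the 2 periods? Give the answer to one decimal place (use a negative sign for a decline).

Call the groups 1 to 4, youngest first.
Period 1.
Births: 640 × 0.305 = 195  |  1670 × 0.173 = 289 → total 484
Group 2: 580 × 0.964 = 559
Group 3: 640 × 0.957 = 612
Group 4: 1670 × 0.961 + 810 × 0.444 = 1605 + 360 = 1965
Giving 484 / 559 / 612 / 1965.
Period 2.
Births: 559 × 0.305 = 170  |  612 × 0.173 = 106 → total 276
Group 2: 484 × 0.964 = 467
Group 3: 559 × 0.957 = 535
Group 4: 612 × 0.961 + 1965 × 0.444 = 588 + 872 = 1460
Giving 276 / 467 / 535 / 1460.
Total: 3700 → 2738; change = -962; percentage change = -26.0%

-26.0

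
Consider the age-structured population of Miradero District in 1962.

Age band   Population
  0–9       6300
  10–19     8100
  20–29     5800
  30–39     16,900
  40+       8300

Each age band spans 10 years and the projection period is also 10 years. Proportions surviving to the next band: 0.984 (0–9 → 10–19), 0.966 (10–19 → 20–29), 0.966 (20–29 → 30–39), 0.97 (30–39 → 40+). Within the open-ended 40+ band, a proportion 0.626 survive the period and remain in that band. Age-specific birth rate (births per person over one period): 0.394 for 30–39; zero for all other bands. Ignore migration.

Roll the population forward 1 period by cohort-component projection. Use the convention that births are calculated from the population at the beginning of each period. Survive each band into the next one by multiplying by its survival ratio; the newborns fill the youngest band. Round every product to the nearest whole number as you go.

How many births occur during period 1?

6659

Let band 1 be 0–9 through band 5 = 40+.
Period 1:
Births: 16900 * 0.394 = 6659
Band 2: 6300 * 0.984 = 6199
Band 3: 8100 * 0.966 = 7825
Band 4: 5800 * 0.966 = 5603
Band 5: 16900 * 0.97 + 8300 * 0.626 = 16393 + 5196 = 21589
Population now: 0–9=6659, 10–19=6199, 20–29=7825, 30–39=5603, 40+=21589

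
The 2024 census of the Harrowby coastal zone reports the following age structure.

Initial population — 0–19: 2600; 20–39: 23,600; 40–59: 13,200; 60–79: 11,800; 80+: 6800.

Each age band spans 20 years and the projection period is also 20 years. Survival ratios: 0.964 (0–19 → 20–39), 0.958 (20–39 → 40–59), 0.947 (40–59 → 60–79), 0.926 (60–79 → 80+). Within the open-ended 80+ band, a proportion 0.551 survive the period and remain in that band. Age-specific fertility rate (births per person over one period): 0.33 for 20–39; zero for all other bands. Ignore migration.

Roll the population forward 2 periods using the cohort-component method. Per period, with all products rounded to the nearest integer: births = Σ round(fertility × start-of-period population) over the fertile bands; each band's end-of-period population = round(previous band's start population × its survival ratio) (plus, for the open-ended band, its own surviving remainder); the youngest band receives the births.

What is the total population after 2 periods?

51807

[period 1]
Births: 23600 × 0.33 = 7788
20–39: 2600 × 0.964 = 2506
40–59: 23600 × 0.958 = 22609
60–79: 13200 × 0.947 = 12500
80+: 11800 × 0.926 + 6800 × 0.551 = 10927 + 3747 = 14674
Giving 7788 / 2506 / 22609 / 12500 / 14674.
[period 2]
Births: 2506 × 0.33 = 827
20–39: 7788 × 0.964 = 7508
40–59: 2506 × 0.958 = 2401
60–79: 22609 × 0.947 = 21411
80+: 12500 × 0.926 + 14674 × 0.551 = 11575 + 8085 = 19660
Giving 827 / 7508 / 2401 / 21411 / 19660.
Total after period 2: 827 + 7508 + 2401 + 21411 + 19660 = 51807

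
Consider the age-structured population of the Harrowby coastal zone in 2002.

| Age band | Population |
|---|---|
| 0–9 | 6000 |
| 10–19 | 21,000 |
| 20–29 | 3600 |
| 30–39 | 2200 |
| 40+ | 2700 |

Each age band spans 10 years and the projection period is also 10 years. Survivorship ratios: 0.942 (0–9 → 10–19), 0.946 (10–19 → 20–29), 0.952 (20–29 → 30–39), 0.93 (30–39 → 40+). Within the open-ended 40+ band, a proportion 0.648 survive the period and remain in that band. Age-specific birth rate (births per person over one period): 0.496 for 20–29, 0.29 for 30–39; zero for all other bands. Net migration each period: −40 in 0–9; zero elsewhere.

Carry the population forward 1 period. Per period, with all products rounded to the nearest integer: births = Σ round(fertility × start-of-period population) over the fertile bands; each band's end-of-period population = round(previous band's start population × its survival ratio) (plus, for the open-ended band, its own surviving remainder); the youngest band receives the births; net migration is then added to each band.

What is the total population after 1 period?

35125

After projecting period 1:
Births: 3600 * 0.496 = 1786  |  2200 * 0.29 = 638 — total 2424
10–19: 6000 * 0.942 = 5652
20–29: 21000 * 0.946 = 19866
30–39: 3600 * 0.952 = 3427
40+: 2200 * 0.93 + 2700 * 0.648 = 2046 + 1750 = 3796
Net migration: 0–9 − 40 → 2384
End of period: [2384, 5652, 19866, 3427, 3796]
Total after period 1: 2384 + 5652 + 19866 + 3427 + 3796 = 35125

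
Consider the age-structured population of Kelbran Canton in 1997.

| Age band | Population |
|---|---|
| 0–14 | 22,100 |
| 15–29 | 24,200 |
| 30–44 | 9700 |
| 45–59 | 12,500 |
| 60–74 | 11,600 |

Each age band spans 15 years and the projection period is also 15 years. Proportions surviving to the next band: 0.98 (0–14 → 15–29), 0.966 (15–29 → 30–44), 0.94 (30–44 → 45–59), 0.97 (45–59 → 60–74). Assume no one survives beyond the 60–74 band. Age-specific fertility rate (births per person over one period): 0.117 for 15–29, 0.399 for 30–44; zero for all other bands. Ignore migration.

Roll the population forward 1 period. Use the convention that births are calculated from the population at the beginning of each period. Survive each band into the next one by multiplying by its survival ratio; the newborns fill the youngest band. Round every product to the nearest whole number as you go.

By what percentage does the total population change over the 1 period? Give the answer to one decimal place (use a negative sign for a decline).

-8.9

Numbering the groups 1..5 from youngest to oldest:
Period 1:
Births: 24200 * 0.117 = 2831 ; 9700 * 0.399 = 3870 ⇒ total 6701
Group 2: 22100 * 0.98 = 21658
Group 3: 24200 * 0.966 = 23377
Group 4: 9700 * 0.94 = 9118
Group 5: 12500 * 0.97 = 12125
Giving 6701 / 21658 / 23377 / 9118 / 12125.
Total: 80100 → 72979; change = -7121; percentage change = -8.9%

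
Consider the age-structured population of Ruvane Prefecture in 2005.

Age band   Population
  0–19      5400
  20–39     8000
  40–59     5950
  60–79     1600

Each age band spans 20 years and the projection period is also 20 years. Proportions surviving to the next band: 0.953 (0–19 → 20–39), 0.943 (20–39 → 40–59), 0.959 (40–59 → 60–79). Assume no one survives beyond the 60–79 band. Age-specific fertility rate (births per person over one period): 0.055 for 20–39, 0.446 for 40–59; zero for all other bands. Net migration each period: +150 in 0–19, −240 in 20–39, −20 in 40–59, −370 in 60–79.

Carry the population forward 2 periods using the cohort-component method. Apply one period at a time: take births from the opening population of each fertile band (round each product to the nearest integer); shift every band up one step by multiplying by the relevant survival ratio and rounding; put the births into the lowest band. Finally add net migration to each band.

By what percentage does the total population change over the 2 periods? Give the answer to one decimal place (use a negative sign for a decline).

-13.7

Numbering the bands 1..4 from youngest to oldest:
Period 1.
Births: 8000 * 0.055 = 440  |  5950 * 0.446 = 2654 → 3094
Band 2: 5400 * 0.953 = 5146
Band 3: 8000 * 0.943 = 7544
Band 4: 5950 * 0.959 = 5706
Net migration: Band 1 + 150 → 3244; Band 2 − 240 → 4906; Band 3 − 20 → 7524; Band 4 − 370 → 5336
Population now: 0–19=3244, 20–39=4906, 40–59=7524, 60–79=5336
Period 2.
Births: 4906 * 0.055 = 270  |  7524 * 0.446 = 3356 → 3626
Band 2: 3244 * 0.953 = 3092
Band 3: 4906 * 0.943 = 4626
Band 4: 7524 * 0.959 = 7216
Net migration: Band 1 + 150 → 3776; Band 2 − 240 → 2852; Band 3 − 20 → 4606; Band 4 − 370 → 6846
Population now: 0–19=3776, 20–39=2852, 40–59=4606, 60–79=6846
Total: 20950 → 18080; change = -2870; percentage change = -13.7%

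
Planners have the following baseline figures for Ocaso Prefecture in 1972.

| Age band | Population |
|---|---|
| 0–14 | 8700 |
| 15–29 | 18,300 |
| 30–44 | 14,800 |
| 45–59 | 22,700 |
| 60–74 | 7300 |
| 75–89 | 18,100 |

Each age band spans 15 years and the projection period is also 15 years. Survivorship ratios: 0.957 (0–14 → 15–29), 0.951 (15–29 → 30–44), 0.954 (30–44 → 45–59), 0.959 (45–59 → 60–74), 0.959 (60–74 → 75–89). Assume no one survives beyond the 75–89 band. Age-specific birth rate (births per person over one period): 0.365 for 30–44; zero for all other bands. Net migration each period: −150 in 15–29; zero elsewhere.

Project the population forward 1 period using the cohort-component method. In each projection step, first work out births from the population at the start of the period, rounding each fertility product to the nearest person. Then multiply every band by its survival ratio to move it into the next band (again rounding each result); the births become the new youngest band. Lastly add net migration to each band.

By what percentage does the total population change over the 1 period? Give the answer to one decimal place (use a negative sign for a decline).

[period 1]
Births: 14800 * 0.365 = 5402
15–29: 8700 * 0.957 = 8326
30–44: 18300 * 0.951 = 17403
45–59: 14800 * 0.954 = 14119
60–74: 22700 * 0.959 = 21769
75–89: 7300 * 0.959 = 7001
Net migration: 15–29 − 150 → 8176
Population now: 0–14=5402, 15–29=8176, 30–44=17403, 45–59=14119, 60–74=21769, 75–89=7001
Total: 89900 → 73870; change = -16030; percentage change = -17.8%

-17.8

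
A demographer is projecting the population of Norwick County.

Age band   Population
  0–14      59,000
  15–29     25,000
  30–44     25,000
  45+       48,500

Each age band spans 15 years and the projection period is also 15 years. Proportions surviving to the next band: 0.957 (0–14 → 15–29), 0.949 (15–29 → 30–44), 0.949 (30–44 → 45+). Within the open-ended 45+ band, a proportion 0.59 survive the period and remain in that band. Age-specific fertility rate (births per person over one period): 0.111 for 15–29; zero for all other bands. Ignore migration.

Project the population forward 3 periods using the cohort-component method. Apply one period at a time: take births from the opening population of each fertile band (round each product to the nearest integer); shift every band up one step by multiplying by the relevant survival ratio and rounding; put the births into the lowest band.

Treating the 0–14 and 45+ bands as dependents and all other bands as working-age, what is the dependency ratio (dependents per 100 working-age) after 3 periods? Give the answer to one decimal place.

970.2

— Period 1 —
Births: 25000 × 0.111 = 2775
15–29: 59000 × 0.957 = 56463
30–44: 25000 × 0.949 = 23725
45+: 25000 × 0.949 + 48500 × 0.59 = 23725 + 28615 = 52340
Population now: 0–14=2775, 15–29=56463, 30–44=23725, 45+=52340
— Period 2 —
Births: 56463 × 0.111 = 6267
15–29: 2775 × 0.957 = 2656
30–44: 56463 × 0.949 = 53583
45+: 23725 × 0.949 + 52340 × 0.59 = 22515 + 30881 = 53396
Population now: 0–14=6267, 15–29=2656, 30–44=53583, 45+=53396
— Period 3 —
Births: 2656 × 0.111 = 295
15–29: 6267 × 0.957 = 5998
30–44: 2656 × 0.949 = 2521
45+: 53583 × 0.949 + 53396 × 0.59 = 50850 + 31504 = 82354
Population now: 0–14=295, 15–29=5998, 30–44=2521, 45+=82354
Dependents (band 0–14 + band 45+) = 295 + 82354 = 82649; working-age = 8519; ratio = 82649/8519 × 100 = 970.2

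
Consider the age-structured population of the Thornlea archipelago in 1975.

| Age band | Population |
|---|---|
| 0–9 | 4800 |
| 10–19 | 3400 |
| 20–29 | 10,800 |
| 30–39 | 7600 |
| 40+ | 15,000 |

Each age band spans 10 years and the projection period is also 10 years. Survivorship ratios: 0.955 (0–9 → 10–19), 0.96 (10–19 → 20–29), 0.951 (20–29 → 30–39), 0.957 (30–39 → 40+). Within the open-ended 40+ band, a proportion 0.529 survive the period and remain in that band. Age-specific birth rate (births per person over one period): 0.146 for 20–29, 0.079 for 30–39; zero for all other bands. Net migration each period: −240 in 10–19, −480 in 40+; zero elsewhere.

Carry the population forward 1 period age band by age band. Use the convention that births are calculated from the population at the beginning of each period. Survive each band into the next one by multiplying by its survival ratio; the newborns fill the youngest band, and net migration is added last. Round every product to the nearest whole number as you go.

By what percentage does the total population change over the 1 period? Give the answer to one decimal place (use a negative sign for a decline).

-16.4

— Period 1 —
Births: 10800 × 0.146 = 1577  |  7600 × 0.079 = 600 — total 2177
10–19: 4800 × 0.955 = 4584
20–29: 3400 × 0.96 = 3264
30–39: 10800 × 0.951 = 10271
40+: 7600 × 0.957 + 15000 × 0.529 = 7273 + 7935 = 15208
Net migration: 10–19 − 240 → 4344; 40+ − 480 → 14728
Population now: 0–9=2177, 10–19=4344, 20–29=3264, 30–39=10271, 40+=14728
Total: 41600 → 34784; change = -6816; percentage change = -16.4%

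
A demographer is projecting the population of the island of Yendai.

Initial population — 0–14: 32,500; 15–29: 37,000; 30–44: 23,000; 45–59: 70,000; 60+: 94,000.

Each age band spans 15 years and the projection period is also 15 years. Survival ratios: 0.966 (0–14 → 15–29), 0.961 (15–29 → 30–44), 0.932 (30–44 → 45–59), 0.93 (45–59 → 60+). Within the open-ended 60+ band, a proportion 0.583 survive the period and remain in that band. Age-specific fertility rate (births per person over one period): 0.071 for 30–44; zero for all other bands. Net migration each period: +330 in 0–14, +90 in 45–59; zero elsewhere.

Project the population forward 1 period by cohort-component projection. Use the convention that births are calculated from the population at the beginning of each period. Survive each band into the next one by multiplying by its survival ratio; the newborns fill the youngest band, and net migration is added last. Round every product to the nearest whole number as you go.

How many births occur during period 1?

1633

After projecting period 1:
Births: 23000 * 0.071 = 1633
15–29: 32500 * 0.966 = 31395
30–44: 37000 * 0.961 = 35557
45–59: 23000 * 0.932 = 21436
60+: 70000 * 0.93 + 94000 * 0.583 = 65100 + 54802 = 119902
Net migration: 0–14 + 330 → 1963; 45–59 + 90 → 21526
End of period: [1963, 31395, 35557, 21526, 119902]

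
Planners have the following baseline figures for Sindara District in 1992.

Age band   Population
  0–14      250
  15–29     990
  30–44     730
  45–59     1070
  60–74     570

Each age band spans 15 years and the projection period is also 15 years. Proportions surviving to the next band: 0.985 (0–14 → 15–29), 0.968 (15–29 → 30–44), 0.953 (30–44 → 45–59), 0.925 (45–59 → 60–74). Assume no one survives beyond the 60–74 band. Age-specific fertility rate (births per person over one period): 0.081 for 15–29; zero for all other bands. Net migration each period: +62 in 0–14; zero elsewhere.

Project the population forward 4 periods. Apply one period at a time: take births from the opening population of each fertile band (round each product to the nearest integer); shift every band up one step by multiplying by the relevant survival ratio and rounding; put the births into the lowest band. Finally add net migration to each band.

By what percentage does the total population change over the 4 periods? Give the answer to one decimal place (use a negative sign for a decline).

After projecting period 1:
Births: 990 * 0.081 = 80
15–29: 250 * 0.985 = 246
30–44: 990 * 0.968 = 958
45–59: 730 * 0.953 = 696
60–74: 1070 * 0.925 = 990
Net migration: 0–14 + 62 → 142
Giving 142 / 246 / 958 / 696 / 990.
After projecting period 2:
Births: 246 * 0.081 = 20
15–29: 142 * 0.985 = 140
30–44: 246 * 0.968 = 238
45–59: 958 * 0.953 = 913
60–74: 696 * 0.925 = 644
Net migration: 0–14 + 62 → 82
Giving 82 / 140 / 238 / 913 / 644.
After projecting period 3:
Births: 140 * 0.081 = 11
15–29: 82 * 0.985 = 81
30–44: 140 * 0.968 = 136
45–59: 238 * 0.953 = 227
60–74: 913 * 0.925 = 845
Net migration: 0–14 + 62 → 73
Giving 73 / 81 / 136 / 227 / 845.
After projecting period 4:
Births: 81 * 0.081 = 7
15–29: 73 * 0.985 = 72
30–44: 81 * 0.968 = 78
45–59: 136 * 0.953 = 130
60–74: 227 * 0.925 = 210
Net migration: 0–14 + 62 → 69
Giving 69 / 72 / 78 / 130 / 210.
Total: 3610 → 559; change = -3051; percentage change = -84.5%

-84.5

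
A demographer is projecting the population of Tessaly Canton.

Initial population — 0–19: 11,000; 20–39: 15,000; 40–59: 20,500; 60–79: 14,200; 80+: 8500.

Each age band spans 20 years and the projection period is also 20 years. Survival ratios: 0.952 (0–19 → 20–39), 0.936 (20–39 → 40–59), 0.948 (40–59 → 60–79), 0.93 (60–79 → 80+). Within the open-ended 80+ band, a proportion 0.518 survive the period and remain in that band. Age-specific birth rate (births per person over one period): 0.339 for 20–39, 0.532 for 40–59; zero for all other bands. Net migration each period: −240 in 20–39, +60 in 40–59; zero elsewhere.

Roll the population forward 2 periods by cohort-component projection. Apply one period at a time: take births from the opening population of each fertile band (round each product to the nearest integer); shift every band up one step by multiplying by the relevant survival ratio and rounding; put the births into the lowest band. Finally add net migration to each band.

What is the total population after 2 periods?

76152

Numbering the groups 1..5 from youngest to oldest:
— Period 1 —
Births: 15000 * 0.339 = 5085  |  20500 * 0.532 = 10906 → 15991
Group 2: 11000 * 0.952 = 10472
Group 3: 15000 * 0.936 = 14040
Group 4: 20500 * 0.948 = 19434
Group 5: 14200 * 0.93 + 8500 * 0.518 = 13206 + 4403 = 17609
Net migration: Group 2 − 240 → 10232; Group 3 + 60 → 14100
→ [15991, 10232, 14100, 19434, 17609]
— Period 2 —
Births: 10232 * 0.339 = 3469  |  14100 * 0.532 = 7501 → 10970
Group 2: 15991 * 0.952 = 15223
Group 3: 10232 * 0.936 = 9577
Group 4: 14100 * 0.948 = 13367
Group 5: 19434 * 0.93 + 17609 * 0.518 = 18074 + 9121 = 27195
Net migration: Group 2 − 240 → 14983; Group 3 + 60 → 9637
→ [10970, 14983, 9637, 13367, 27195]
Total after period 2: 10970 + 14983 + 9637 + 13367 + 27195 = 76152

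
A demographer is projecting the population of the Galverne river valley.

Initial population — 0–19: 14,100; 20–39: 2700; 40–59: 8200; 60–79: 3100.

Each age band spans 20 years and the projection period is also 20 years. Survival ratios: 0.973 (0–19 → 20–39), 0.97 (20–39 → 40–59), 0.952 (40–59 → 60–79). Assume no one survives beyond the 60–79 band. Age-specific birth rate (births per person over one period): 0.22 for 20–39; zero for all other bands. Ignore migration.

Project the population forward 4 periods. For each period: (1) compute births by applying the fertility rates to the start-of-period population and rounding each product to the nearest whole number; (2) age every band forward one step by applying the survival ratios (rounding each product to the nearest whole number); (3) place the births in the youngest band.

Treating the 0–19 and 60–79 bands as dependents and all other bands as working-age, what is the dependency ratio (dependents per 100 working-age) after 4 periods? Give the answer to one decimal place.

[period 1]
Births: 2700 × 0.22 = 594
20–39: 14100 × 0.973 = 13719
40–59: 2700 × 0.97 = 2619
60–79: 8200 × 0.952 = 7806
End of period: [594, 13719, 2619, 7806]
[period 2]
Births: 13719 × 0.22 = 3018
20–39: 594 × 0.973 = 578
40–59: 13719 × 0.97 = 13307
60–79: 2619 × 0.952 = 2493
End of period: [3018, 578, 13307, 2493]
[period 3]
Births: 578 × 0.22 = 127
20–39: 3018 × 0.973 = 2937
40–59: 578 × 0.97 = 561
60–79: 13307 × 0.952 = 12668
End of period: [127, 2937, 561, 12668]
[period 4]
Births: 2937 × 0.22 = 646
20–39: 127 × 0.973 = 124
40–59: 2937 × 0.97 = 2849
60–79: 561 × 0.952 = 534
End of period: [646, 124, 2849, 534]
Dependents (band 0–19 + band 60–79) = 646 + 534 = 1180; working-age = 2973; ratio = 1180/2973 × 100 = 39.7

39.7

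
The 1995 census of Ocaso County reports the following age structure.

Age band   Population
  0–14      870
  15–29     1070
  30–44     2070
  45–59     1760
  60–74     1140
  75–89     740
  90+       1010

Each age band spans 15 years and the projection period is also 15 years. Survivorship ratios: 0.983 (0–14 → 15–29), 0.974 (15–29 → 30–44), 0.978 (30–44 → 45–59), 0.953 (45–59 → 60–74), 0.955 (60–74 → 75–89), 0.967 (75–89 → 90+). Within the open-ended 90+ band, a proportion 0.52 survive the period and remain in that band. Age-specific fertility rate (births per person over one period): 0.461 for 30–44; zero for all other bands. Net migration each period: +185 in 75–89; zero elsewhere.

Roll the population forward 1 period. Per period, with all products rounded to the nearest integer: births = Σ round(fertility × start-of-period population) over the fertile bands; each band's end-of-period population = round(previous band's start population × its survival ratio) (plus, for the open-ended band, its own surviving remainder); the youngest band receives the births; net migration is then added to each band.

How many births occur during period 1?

Period 1.
Births: 2070 * 0.461 = 954
15–29: 870 * 0.983 = 855
30–44: 1070 * 0.974 = 1042
45–59: 2070 * 0.978 = 2024
60–74: 1760 * 0.953 = 1677
75–89: 1140 * 0.955 = 1089
90+: 740 * 0.967 + 1010 * 0.52 = 716 + 525 = 1241
Net migration: 75–89 + 185 → 1274
Giving 954 / 855 / 1042 / 2024 / 1677 / 1274 / 1241.

954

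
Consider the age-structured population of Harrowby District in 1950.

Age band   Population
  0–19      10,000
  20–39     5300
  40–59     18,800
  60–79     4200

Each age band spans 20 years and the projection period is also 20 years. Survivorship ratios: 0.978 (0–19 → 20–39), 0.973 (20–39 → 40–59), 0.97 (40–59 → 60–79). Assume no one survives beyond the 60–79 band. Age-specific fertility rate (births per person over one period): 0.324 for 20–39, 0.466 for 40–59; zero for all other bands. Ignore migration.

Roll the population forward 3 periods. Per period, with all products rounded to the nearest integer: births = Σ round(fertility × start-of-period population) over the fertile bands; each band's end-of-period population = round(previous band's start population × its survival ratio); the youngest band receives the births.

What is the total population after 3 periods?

32404

— Period 1 —
Births: 5300 × 0.324 = 1717, 18800 × 0.466 = 8761 ⇒ total 10478
20–39: 10000 × 0.978 = 9780
40–59: 5300 × 0.973 = 5157
60–79: 18800 × 0.97 = 18236
End of period: [10478, 9780, 5157, 18236]
— Period 2 —
Births: 9780 × 0.324 = 3169, 5157 × 0.466 = 2403 ⇒ total 5572
20–39: 10478 × 0.978 = 10247
40–59: 9780 × 0.973 = 9516
60–79: 5157 × 0.97 = 5002
End of period: [5572, 10247, 9516, 5002]
— Period 3 —
Births: 10247 × 0.324 = 3320, 9516 × 0.466 = 4434 ⇒ total 7754
20–39: 5572 × 0.978 = 5449
40–59: 10247 × 0.973 = 9970
60–79: 9516 × 0.97 = 9231
End of period: [7754, 5449, 9970, 9231]
Total after period 3: 7754 + 5449 + 9970 + 9231 = 32404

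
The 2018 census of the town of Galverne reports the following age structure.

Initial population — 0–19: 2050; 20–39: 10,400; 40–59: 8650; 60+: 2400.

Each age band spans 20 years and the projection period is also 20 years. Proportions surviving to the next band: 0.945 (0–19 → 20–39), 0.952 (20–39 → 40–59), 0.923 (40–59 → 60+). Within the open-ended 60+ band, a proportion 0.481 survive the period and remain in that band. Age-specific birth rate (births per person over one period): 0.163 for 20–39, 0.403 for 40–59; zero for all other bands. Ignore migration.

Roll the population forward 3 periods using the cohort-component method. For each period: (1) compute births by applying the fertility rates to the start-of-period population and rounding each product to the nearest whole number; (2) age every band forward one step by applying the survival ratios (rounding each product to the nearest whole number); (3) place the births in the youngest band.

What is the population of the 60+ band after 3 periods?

[period 1]
Births: 10400 * 0.163 = 1695  |  8650 * 0.403 = 3486 — total 5181
20–39: 2050 * 0.945 = 1937
40–59: 10400 * 0.952 = 9901
60+: 8650 * 0.923 + 2400 * 0.481 = 7984 + 1154 = 9138
End of period: [5181, 1937, 9901, 9138]
[period 2]
Births: 1937 * 0.163 = 316  |  9901 * 0.403 = 3990 — total 4306
20–39: 5181 * 0.945 = 4896
40–59: 1937 * 0.952 = 1844
60+: 9901 * 0.923 + 9138 * 0.481 = 9139 + 4395 = 13534
End of period: [4306, 4896, 1844, 13534]
[period 3]
Births: 4896 * 0.163 = 798  |  1844 * 0.403 = 743 — total 1541
20–39: 4306 * 0.945 = 4069
40–59: 4896 * 0.952 = 4661
60+: 1844 * 0.923 + 13534 * 0.481 = 1702 + 6510 = 8212
End of period: [1541, 4069, 4661, 8212]

8212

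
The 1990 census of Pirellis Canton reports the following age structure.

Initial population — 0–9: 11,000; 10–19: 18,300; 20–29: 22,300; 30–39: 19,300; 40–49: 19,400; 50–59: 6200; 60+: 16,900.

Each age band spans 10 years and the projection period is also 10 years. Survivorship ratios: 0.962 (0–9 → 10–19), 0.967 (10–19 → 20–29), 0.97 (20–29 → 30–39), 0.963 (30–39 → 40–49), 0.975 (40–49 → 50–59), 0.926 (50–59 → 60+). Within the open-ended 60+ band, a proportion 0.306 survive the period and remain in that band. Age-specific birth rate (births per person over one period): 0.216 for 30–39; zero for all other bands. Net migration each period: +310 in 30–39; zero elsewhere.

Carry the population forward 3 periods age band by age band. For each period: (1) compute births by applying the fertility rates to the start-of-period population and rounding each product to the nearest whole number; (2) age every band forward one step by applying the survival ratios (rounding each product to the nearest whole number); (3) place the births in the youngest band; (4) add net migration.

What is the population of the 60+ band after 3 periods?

23161

After projecting period 1:
Births: 19300 * 0.216 = 4169
10–19: 11000 * 0.962 = 10582
20–29: 18300 * 0.967 = 17696
30–39: 22300 * 0.97 = 21631
40–49: 19300 * 0.963 = 18586
50–59: 19400 * 0.975 = 18915
60+: 6200 * 0.926 + 16900 * 0.306 = 5741 + 5171 = 10912
Net migration: 30–39 + 310 → 21941
→ [4169, 10582, 17696, 21941, 18586, 18915, 10912]
After projecting period 2:
Births: 21941 * 0.216 = 4739
10–19: 4169 * 0.962 = 4011
20–29: 10582 * 0.967 = 10233
30–39: 17696 * 0.97 = 17165
40–49: 21941 * 0.963 = 21129
50–59: 18586 * 0.975 = 18121
60+: 18915 * 0.926 + 10912 * 0.306 = 17515 + 3339 = 20854
Net migration: 30–39 + 310 → 17475
→ [4739, 4011, 10233, 17475, 21129, 18121, 20854]
After projecting period 3:
Births: 17475 * 0.216 = 3775
10–19: 4739 * 0.962 = 4559
20–29: 4011 * 0.967 = 3879
30–39: 10233 * 0.97 = 9926
40–49: 17475 * 0.963 = 16828
50–59: 21129 * 0.975 = 20601
60+: 18121 * 0.926 + 20854 * 0.306 = 16780 + 6381 = 23161
Net migration: 30–39 + 310 → 10236
→ [3775, 4559, 3879, 10236, 16828, 20601, 23161]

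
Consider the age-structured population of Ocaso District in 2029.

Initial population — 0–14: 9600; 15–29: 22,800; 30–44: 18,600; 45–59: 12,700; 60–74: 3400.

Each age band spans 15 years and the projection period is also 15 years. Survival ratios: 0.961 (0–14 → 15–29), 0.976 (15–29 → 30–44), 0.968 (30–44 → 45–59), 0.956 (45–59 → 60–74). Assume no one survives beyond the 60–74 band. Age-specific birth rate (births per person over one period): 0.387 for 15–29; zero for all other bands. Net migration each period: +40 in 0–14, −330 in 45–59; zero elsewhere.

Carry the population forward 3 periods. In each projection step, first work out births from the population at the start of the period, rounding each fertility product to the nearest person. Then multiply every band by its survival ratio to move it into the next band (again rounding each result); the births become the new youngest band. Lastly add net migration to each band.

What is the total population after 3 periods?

43784

[period 1]
Births: 22800 × 0.387 = 8824
15–29: 9600 × 0.961 = 9226
30–44: 22800 × 0.976 = 22253
45–59: 18600 × 0.968 = 18005
60–74: 12700 × 0.956 = 12141
Net migration: 0–14 + 40 → 8864; 45–59 − 330 → 17675
Population now: 0–14=8864, 15–29=9226, 30–44=22253, 45–59=17675, 60–74=12141
[period 2]
Births: 9226 × 0.387 = 3570
15–29: 8864 × 0.961 = 8518
30–44: 9226 × 0.976 = 9005
45–59: 22253 × 0.968 = 21541
60–74: 17675 × 0.956 = 16897
Net migration: 0–14 + 40 → 3610; 45–59 − 330 → 21211
Population now: 0–14=3610, 15–29=8518, 30–44=9005, 45–59=21211, 60–74=16897
[period 3]
Births: 8518 × 0.387 = 3296
15–29: 3610 × 0.961 = 3469
30–44: 8518 × 0.976 = 8314
45–59: 9005 × 0.968 = 8717
60–74: 21211 × 0.956 = 20278
Net migration: 0–14 + 40 → 3336; 45–59 − 330 → 8387
Population now: 0–14=3336, 15–29=3469, 30–44=8314, 45–59=8387, 60–74=20278
Total after period 3: 3336 + 3469 + 8314 + 8387 + 20278 = 43784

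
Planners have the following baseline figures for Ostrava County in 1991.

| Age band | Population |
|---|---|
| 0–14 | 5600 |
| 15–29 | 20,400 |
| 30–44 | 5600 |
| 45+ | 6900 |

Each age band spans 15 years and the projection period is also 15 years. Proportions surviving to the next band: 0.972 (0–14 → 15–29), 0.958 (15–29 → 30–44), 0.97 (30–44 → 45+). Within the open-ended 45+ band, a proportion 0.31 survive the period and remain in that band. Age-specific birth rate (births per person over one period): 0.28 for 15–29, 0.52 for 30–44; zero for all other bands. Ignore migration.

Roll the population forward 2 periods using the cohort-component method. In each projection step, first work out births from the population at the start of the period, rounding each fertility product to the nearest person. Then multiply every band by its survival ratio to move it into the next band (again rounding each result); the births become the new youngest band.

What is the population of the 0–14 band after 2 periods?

11686

After projecting period 1:
Births: 20400 × 0.28 = 5712, 5600 × 0.52 = 2912 → 8624
15–29: 5600 × 0.972 = 5443
30–44: 20400 × 0.958 = 19543
45+: 5600 × 0.97 + 6900 × 0.31 = 5432 + 2139 = 7571
Population now: 0–14=8624, 15–29=5443, 30–44=19543, 45+=7571
After projecting period 2:
Births: 5443 × 0.28 = 1524, 19543 × 0.52 = 10162 → 11686
15–29: 8624 × 0.972 = 8383
30–44: 5443 × 0.958 = 5214
45+: 19543 × 0.97 + 7571 × 0.31 = 18957 + 2347 = 21304
Population now: 0–14=11686, 15–29=8383, 30–44=5214, 45+=21304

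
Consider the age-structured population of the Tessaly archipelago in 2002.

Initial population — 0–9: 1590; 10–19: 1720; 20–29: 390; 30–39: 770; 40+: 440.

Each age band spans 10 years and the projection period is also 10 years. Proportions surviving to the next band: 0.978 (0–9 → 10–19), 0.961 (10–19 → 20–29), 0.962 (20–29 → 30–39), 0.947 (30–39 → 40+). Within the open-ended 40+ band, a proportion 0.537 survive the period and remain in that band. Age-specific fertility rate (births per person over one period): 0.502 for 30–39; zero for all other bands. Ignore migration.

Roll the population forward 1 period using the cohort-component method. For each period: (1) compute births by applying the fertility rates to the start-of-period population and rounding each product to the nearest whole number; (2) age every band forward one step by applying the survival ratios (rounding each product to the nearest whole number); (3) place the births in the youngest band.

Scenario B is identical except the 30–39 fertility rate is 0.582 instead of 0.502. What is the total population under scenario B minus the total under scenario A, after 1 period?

— Period 1 —
Births: 770 × 0.502 = 387
10–19: 1590 × 0.978 = 1555
20–29: 1720 × 0.961 = 1653
30–39: 390 × 0.962 = 375
40+: 770 × 0.947 + 440 × 0.537 = 729 + 236 = 965
→ [387, 1555, 1653, 375, 965]
Scenario A total after 1 period: 4935
Scenario B projection —
— Period 1 —
Births: 770 × 0.582 = 448
10–19: 1590 × 0.978 = 1555
20–29: 1720 × 0.961 = 1653
30–39: 390 × 0.962 = 375
40+: 770 × 0.947 + 440 × 0.537 = 729 + 236 = 965
→ [448, 1555, 1653, 375, 965]
Scenario B total after 1 period: 4996
Difference B − A = 4996 − 4935 = 61

61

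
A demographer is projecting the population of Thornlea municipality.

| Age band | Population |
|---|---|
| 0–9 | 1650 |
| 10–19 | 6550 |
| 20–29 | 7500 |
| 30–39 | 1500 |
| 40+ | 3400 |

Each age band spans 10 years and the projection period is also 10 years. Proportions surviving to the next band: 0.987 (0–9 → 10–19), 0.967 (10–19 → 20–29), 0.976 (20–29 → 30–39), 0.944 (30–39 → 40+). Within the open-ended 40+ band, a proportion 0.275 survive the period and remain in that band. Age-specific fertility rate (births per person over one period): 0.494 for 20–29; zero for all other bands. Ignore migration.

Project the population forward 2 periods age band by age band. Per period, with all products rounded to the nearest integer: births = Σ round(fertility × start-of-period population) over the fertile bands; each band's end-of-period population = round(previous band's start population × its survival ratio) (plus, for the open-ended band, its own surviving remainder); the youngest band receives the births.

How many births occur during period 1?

3705

After projecting period 1:
Births: 7500 × 0.494 = 3705
10–19: 1650 × 0.987 = 1629
20–29: 6550 × 0.967 = 6334
30–39: 7500 × 0.976 = 7320
40+: 1500 × 0.944 + 3400 × 0.275 = 1416 + 935 = 2351
Giving 3705 / 1629 / 6334 / 7320 / 2351.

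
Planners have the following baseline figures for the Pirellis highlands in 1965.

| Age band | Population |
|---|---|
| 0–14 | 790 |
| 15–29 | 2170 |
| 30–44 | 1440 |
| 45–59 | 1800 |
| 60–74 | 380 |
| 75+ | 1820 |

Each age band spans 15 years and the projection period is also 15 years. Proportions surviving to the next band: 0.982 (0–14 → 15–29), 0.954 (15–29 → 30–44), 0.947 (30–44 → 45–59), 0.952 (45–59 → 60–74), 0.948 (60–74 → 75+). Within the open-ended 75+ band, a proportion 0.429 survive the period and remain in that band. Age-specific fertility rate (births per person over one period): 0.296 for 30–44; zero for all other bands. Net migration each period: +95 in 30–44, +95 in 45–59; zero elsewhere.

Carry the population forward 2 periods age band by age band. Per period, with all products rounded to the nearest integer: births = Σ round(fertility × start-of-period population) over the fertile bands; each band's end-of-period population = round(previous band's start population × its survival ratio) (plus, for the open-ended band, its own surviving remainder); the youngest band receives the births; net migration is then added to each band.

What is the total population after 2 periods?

7542

Let group 1 be 0–14 through group 6 = 75+.
After projecting period 1:
Births: 1440 * 0.296 = 426
Group 2: 790 * 0.982 = 776
Group 3: 2170 * 0.954 = 2070
Group 4: 1440 * 0.947 = 1364
Group 5: 1800 * 0.952 = 1714
Group 6: 380 * 0.948 + 1820 * 0.429 = 360 + 781 = 1141
Net migration: Group 3 + 95 → 2165; Group 4 + 95 → 1459
→ [426, 776, 2165, 1459, 1714, 1141]
After projecting period 2:
Births: 2165 * 0.296 = 641
Group 2: 426 * 0.982 = 418
Group 3: 776 * 0.954 = 740
Group 4: 2165 * 0.947 = 2050
Group 5: 1459 * 0.952 = 1389
Group 6: 1714 * 0.948 + 1141 * 0.429 = 1625 + 489 = 2114
Net migration: Group 3 + 95 → 835; Group 4 + 95 → 2145
→ [641, 418, 835, 2145, 1389, 2114]
Total after period 2: 641 + 418 + 835 + 2145 + 1389 + 2114 = 7542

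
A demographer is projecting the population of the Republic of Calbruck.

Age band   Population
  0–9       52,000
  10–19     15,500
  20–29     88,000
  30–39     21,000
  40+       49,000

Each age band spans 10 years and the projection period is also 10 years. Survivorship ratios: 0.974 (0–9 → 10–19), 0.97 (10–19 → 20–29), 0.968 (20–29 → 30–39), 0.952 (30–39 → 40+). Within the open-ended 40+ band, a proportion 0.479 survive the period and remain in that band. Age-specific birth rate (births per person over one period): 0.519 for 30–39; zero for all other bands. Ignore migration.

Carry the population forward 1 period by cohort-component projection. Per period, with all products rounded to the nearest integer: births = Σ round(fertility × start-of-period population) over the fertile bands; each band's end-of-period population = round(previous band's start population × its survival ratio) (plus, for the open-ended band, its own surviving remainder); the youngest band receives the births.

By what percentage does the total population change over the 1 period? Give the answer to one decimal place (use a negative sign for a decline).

-9.0

Period 1:
Births: 21000 * 0.519 = 10899
10–19: 52000 * 0.974 = 50648
20–29: 15500 * 0.97 = 15035
30–39: 88000 * 0.968 = 85184
40+: 21000 * 0.952 + 49000 * 0.479 = 19992 + 23471 = 43463
→ [10899, 50648, 15035, 85184, 43463]
Total: 225500 → 205229; change = -20271; percentage change = -9.0%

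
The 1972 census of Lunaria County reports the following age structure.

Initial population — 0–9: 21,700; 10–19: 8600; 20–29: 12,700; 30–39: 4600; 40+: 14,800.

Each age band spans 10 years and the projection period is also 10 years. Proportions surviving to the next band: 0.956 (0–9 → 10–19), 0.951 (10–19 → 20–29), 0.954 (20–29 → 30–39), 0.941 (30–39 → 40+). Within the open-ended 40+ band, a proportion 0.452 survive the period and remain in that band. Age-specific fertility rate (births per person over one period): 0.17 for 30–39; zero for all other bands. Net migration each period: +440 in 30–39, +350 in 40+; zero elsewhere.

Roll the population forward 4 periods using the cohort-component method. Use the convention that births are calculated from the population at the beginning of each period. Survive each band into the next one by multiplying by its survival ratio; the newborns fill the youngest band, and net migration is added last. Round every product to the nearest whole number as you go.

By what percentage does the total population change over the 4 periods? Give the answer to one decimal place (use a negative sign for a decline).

Period 1.
Births: 4600 × 0.17 = 782
10–19: 21700 × 0.956 = 20745
20–29: 8600 × 0.951 = 8179
30–39: 12700 × 0.954 = 12116
40+: 4600 × 0.941 + 14800 × 0.452 = 4329 + 6690 = 11019
Net migration: 30–39 + 440 → 12556; 40+ + 350 → 11369
→ [782, 20745, 8179, 12556, 11369]
Period 2.
Births: 12556 × 0.17 = 2135
10–19: 782 × 0.956 = 748
20–29: 20745 × 0.951 = 19728
30–39: 8179 × 0.954 = 7803
40+: 12556 × 0.941 + 11369 × 0.452 = 11815 + 5139 = 16954
Net migration: 30–39 + 440 → 8243; 40+ + 350 → 17304
→ [2135, 748, 19728, 8243, 17304]
Period 3.
Births: 8243 × 0.17 = 1401
10–19: 2135 × 0.956 = 2041
20–29: 748 × 0.951 = 711
30–39: 19728 × 0.954 = 18821
40+: 8243 × 0.941 + 17304 × 0.452 = 7757 + 7821 = 15578
Net migration: 30–39 + 440 → 19261; 40+ + 350 → 15928
→ [1401, 2041, 711, 19261, 15928]
Period 4.
Births: 19261 × 0.17 = 3274
10–19: 1401 × 0.956 = 1339
20–29: 2041 × 0.951 = 1941
30–39: 711 × 0.954 = 678
40+: 19261 × 0.941 + 15928 × 0.452 = 18125 + 7199 = 25324
Net migration: 30–39 + 440 → 1118; 40+ + 350 → 25674
→ [3274, 1339, 1941, 1118, 25674]
Total: 62400 → 33346; change = -29054; percentage change = -46.6%

-46.6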